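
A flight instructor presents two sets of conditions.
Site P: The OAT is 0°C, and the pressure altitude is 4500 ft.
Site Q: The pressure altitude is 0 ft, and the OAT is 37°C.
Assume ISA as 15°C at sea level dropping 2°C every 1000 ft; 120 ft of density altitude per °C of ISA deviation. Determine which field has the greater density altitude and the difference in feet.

Site P by 1140 ft

Site P: ISA temp = 6°C, deviation -6°C, DA = 4500 + 120 × (-6) = 3780 ft.
Site Q: ISA temp = 15°C, deviation +22°C, DA = 0 + 120 × 22 = 2640 ft.
Site P is higher by 3780 − 2640 = 1140 ft.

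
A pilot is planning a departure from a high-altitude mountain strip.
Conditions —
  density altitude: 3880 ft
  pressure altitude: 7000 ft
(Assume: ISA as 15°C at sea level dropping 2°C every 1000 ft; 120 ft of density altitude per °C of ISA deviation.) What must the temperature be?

Density altitude − pressure altitude = 3880 − 7000 = -3120 ft.
At 120 ft/°C that is an ISA deviation of -3120/120 = -26°C.
ISA temperature at 7000 ft = 15 − 2 × (7000/1000) = 1°C.
OAT = ISA + deviation = 1 + (-26) = -25°C.

-25°C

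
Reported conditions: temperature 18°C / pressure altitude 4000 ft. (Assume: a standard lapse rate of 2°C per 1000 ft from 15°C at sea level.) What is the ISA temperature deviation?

ISA temperature at 4000 ft = 15 − 2 × (4000/1000) = 7°C.
Deviation = OAT − ISA = 18 − 7 = +11°C.

ISA+11°C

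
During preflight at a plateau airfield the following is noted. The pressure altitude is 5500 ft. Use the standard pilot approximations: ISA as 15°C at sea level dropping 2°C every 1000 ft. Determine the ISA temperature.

4°C

ISA temperature = 15 − 2 × (5500/1000) = 15 − 11 = 4°C.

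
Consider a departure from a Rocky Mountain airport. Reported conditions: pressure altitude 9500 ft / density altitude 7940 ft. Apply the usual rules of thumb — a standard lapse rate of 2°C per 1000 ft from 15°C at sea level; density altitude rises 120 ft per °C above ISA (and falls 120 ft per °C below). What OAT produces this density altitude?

Density altitude − pressure altitude = 7940 − 9500 = -1560 ft.
At 120 ft/°C that is an ISA deviation of -1560/120 = -13°C.
ISA temperature at 9500 ft = 15 − 2 × (9500/1000) = -4°C.
OAT = ISA + deviation = -4 + (-13) = -17°C.

-17°C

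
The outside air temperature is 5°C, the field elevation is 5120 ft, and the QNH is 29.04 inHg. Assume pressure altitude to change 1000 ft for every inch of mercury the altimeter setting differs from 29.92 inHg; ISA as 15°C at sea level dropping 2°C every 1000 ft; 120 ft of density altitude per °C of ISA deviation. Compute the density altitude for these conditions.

Pressure altitude = 5120 + (29.92 − 29.04) × 1000 = 5120 + (+880) = 6000 ft.
ISA temperature at 6000 ft = 15 − 2 × (6000/1000) = 3°C.
ISA deviation = 5 − 3 = +2°C.
Density altitude = 6000 + 120 × (2) = 6240 ft.

6240 ft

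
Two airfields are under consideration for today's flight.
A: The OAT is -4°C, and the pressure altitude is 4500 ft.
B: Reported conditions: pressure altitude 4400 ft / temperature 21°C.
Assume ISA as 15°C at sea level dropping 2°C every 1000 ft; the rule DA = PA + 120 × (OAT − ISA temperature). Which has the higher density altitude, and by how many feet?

B by 2876 ft

A: ISA temp = 6°C, deviation -10°C, DA = 4500 + 120 × (-10) = 3300 ft.
B: ISA temp = 6.2°C, deviation +14.8°C, DA = 4400 + 120 × 14.8 = 6176 ft.
B is higher by 6176 − 3300 = 2876 ft.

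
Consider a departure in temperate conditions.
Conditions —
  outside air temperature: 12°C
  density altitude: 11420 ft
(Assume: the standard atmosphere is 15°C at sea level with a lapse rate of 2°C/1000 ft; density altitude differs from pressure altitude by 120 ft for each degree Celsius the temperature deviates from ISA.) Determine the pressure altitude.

9500 ft

DA = PA + 120 × (OAT − (15 − 2·PA/1000)) = PA + 120·OAT − 1800 + 0.24·PA = 1.24·PA + 120·OAT − 1800.
So 1.24·PA = 11420 − 120 × 12 + 1800 = 11780.
PA = 11780 / 1.24 = 9500 ft.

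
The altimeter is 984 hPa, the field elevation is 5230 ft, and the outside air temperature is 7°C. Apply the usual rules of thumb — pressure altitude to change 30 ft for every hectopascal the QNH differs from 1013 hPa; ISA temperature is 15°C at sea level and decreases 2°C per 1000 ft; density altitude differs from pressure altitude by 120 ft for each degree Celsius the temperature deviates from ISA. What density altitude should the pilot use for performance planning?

6604 ft

Pressure altitude = 5230 + (1013 − 984) × 30 = 5230 + (+870) = 6100 ft.
ISA temperature at 6100 ft = 15 − 2 × (6100/1000) = 2.8°C.
ISA deviation = 7 − 2.8 = +4.2°C.
Density altitude = 6100 + 120 × (4.2) = 6604 ft.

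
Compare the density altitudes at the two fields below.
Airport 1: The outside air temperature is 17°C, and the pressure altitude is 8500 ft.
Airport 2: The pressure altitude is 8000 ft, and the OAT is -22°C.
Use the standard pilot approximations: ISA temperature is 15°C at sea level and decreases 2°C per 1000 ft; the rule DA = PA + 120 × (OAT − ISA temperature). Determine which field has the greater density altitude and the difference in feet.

Airport 1: ISA temp = -2°C, deviation +19°C, DA = 8500 + 120 × 19 = 10780 ft.
Airport 2: ISA temp = -1°C, deviation -21°C, DA = 8000 + 120 × (-21) = 5480 ft.
Airport 1 is higher by 10780 − 5480 = 5300 ft.

Airport 1 by 5300 ft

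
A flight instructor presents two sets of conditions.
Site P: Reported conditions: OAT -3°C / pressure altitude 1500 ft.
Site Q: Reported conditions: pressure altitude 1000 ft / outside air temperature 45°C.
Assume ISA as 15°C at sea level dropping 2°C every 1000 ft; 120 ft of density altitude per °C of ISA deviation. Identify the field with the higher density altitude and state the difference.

Site Q by 5140 ft

Site P: ISA temp = 12°C, deviation -15°C, DA = 1500 + 120 × (-15) = -300 ft.
Site Q: ISA temp = 13°C, deviation +32°C, DA = 1000 + 120 × 32 = 4840 ft.
Site Q is higher by 4840 − (-300) = 5140 ft.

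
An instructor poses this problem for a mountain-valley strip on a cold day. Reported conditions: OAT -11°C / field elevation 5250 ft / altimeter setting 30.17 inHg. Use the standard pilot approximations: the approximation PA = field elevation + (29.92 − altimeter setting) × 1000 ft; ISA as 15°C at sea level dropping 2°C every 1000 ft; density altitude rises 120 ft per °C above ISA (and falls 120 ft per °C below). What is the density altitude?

Pressure altitude = 5250 + (29.92 − 30.17) × 1000 = 5250 + (-250) = 5000 ft.
ISA temperature at 5000 ft = 15 − 2 × (5000/1000) = 5°C.
ISA deviation = -11 − 5 = -16°C.
Density altitude = 5000 + 120 × (-16) = 3080 ft.

3080 ft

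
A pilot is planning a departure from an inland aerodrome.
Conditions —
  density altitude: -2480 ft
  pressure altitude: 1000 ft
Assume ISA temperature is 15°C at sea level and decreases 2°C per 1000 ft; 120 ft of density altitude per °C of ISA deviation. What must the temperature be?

Density altitude − pressure altitude = -2480 − 1000 = -3480 ft.
At 120 ft/°C that is an ISA deviation of -3480/120 = -29°C.
ISA temperature at 1000 ft = 15 − 2 × (1000/1000) = 13°C.
OAT = ISA + deviation = 13 + (-29) = -16°C.

-16°C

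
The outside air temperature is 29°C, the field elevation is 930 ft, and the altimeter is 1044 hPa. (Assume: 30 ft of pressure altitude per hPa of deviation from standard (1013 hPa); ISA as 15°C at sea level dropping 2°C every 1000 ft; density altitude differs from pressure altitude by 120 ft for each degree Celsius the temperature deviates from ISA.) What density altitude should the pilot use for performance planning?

1680 ft

Pressure altitude = 930 + (1013 − 1044) × 30 = 930 + (-930) = 0 ft.
ISA temperature at 0 ft = 15 − 2 × (0/1000) = 15°C.
ISA deviation = 29 − 15 = +14°C.
Density altitude = 0 + 120 × (14) = 1680 ft.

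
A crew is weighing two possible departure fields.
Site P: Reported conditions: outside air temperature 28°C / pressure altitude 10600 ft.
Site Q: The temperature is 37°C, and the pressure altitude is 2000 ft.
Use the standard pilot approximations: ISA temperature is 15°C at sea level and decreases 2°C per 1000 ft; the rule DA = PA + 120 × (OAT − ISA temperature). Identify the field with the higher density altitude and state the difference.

Site P: ISA temp = -6.2°C, deviation +34.2°C, DA = 10600 + 120 × 34.2 = 14704 ft.
Site Q: ISA temp = 11°C, deviation +26°C, DA = 2000 + 120 × 26 = 5120 ft.
Site P is higher by 14704 − 5120 = 9584 ft.

Site P by 9584 ft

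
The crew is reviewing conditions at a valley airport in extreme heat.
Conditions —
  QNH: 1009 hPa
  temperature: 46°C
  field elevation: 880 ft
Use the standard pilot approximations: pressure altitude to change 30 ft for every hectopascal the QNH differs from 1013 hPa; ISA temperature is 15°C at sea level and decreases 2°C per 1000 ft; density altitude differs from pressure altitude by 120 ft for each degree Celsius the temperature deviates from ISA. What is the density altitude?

4960 ft

Pressure altitude = 880 + (1013 − 1009) × 30 = 880 + (+120) = 1000 ft.
ISA temperature at 1000 ft = 15 − 2 × (1000/1000) = 13°C.
ISA deviation = 46 − 13 = +33°C.
Density altitude = 1000 + 120 × (33) = 4960 ft.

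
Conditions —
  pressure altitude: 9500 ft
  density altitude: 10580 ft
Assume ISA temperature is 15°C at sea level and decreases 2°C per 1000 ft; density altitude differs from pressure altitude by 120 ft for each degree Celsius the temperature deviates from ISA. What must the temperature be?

5°C

Density altitude − pressure altitude = 10580 − 9500 = +1080 ft.
At 120 ft/°C that is an ISA deviation of 1080/120 = +9°C.
ISA temperature at 9500 ft = 15 − 2 × (9500/1000) = -4°C.
OAT = ISA + deviation = -4 + (+9) = 5°C.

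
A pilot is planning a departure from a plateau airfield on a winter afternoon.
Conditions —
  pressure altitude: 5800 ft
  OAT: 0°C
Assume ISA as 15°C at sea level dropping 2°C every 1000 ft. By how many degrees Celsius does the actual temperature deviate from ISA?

ISA temperature at 5800 ft = 15 − 2 × (5800/1000) = 3.4°C.
Deviation = OAT − ISA = 0 − 3.4 = -3.4°C.

ISA-3.4°C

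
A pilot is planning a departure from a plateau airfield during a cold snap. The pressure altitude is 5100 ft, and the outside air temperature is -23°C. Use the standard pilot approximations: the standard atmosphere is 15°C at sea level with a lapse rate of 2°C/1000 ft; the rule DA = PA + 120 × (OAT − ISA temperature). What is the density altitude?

1764 ft

ISA temperature at 5100 ft = 15 − 2 × (5100/1000) = 4.8°C.
ISA deviation = -23 − 4.8 = -27.8°C.
Density altitude = 5100 + 120 × (-27.8) = 5100 + (-3336) = 1764 ft.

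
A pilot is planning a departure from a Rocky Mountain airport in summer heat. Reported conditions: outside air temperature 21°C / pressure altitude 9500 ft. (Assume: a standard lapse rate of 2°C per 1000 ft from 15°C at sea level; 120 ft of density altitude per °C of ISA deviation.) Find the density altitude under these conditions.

ISA temperature at 9500 ft = 15 − 2 × (9500/1000) = -4°C.
ISA deviation = 21 − (-4) = +25°C.
Density altitude = 9500 + 120 × (25) = 9500 + (+3000) = 12500 ft.

12500 ft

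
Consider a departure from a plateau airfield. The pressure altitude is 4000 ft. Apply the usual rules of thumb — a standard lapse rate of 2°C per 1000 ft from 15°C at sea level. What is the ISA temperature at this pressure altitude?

ISA temperature = 15 − 2 × (4000/1000) = 15 − 8 = 7°C.

7°C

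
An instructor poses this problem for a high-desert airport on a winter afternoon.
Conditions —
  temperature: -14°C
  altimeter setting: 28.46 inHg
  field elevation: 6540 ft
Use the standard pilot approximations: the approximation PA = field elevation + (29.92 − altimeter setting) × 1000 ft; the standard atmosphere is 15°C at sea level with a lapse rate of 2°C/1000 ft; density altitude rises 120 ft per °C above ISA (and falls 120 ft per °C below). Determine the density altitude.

6440 ft

Pressure altitude = 6540 + (29.92 − 28.46) × 1000 = 6540 + (+1460) = 8000 ft.
ISA temperature at 8000 ft = 15 − 2 × (8000/1000) = -1°C.
ISA deviation = -14 − (-1) = -13°C.
Density altitude = 8000 + 120 × (-13) = 6440 ft.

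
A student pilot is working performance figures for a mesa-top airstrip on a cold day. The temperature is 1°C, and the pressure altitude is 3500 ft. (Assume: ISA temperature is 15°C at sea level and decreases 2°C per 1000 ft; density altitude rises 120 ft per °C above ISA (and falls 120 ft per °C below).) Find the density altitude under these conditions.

ISA temperature at 3500 ft = 15 − 2 × (3500/1000) = 8°C.
ISA deviation = 1 − 8 = -7°C.
Density altitude = 3500 + 120 × (-7) = 3500 + (-840) = 2660 ft.

2660 ft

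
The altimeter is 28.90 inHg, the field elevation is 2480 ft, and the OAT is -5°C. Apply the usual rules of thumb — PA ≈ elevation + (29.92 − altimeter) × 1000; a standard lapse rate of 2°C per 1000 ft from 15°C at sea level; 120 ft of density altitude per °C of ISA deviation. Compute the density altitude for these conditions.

1940 ft

Pressure altitude = 2480 + (29.92 − 28.90) × 1000 = 2480 + (+1020) = 3500 ft.
ISA temperature at 3500 ft = 15 − 2 × (3500/1000) = 8°C.
ISA deviation = -5 − 8 = -13°C.
Density altitude = 3500 + 120 × (-13) = 1940 ft.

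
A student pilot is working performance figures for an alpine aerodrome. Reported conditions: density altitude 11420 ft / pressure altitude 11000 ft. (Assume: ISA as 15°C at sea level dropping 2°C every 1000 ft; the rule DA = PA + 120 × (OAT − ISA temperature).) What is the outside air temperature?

-3.5°C

Density altitude − pressure altitude = 11420 − 11000 = +420 ft.
At 120 ft/°C that is an ISA deviation of 420/120 = +3.5°C.
ISA temperature at 11000 ft = 15 − 2 × (11000/1000) = -7°C.
OAT = ISA + deviation = -7 + (+3.5) = -3.5°C.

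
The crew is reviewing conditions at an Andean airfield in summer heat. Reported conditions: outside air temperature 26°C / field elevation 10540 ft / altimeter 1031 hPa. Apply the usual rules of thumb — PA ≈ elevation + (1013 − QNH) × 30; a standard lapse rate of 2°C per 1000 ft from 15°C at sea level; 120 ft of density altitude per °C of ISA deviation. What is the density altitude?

13720 ft

Pressure altitude = 10540 + (1013 − 1031) × 30 = 10540 + (-540) = 10000 ft.
ISA temperature at 10000 ft = 15 − 2 × (10000/1000) = -5°C.
ISA deviation = 26 − (-5) = +31°C.
Density altitude = 10000 + 120 × (31) = 13720 ft.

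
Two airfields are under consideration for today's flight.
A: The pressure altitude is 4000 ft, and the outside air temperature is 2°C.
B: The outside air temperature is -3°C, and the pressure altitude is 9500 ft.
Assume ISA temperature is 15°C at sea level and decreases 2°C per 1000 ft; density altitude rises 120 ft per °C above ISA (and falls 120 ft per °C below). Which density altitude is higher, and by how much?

A: ISA temp = 7°C, deviation -5°C, DA = 4000 + 120 × (-5) = 3400 ft.
B: ISA temp = -4°C, deviation +1°C, DA = 9500 + 120 × 1 = 9620 ft.
B is higher by 9620 − 3400 = 6220 ft.

B by 6220 ft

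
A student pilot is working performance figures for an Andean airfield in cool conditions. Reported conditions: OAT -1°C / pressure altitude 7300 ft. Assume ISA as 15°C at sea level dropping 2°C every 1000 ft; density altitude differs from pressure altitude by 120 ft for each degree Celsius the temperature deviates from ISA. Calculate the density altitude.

7132 ft

ISA temperature at 7300 ft = 15 − 2 × (7300/1000) = 0.4°C.
ISA deviation = -1 − 0.4 = -1.4°C.
Density altitude = 7300 + 120 × (-1.4) = 7300 + (-168) = 7132 ft.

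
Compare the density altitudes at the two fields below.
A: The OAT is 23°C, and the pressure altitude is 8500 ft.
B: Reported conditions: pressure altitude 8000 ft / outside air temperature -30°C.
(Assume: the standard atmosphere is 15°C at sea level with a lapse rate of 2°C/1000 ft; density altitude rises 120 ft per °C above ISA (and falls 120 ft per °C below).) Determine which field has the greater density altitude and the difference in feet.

A by 6980 ft

A: ISA temp = -2°C, deviation +25°C, DA = 8500 + 120 × 25 = 11500 ft.
B: ISA temp = -1°C, deviation -29°C, DA = 8000 + 120 × (-29) = 4520 ft.
A is higher by 11500 − 4520 = 6980 ft.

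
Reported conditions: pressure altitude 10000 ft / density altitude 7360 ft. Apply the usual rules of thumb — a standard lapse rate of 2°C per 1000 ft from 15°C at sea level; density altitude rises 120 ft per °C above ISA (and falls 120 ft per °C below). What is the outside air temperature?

Density altitude − pressure altitude = 7360 − 10000 = -2640 ft.
At 120 ft/°C that is an ISA deviation of -2640/120 = -22°C.
ISA temperature at 10000 ft = 15 − 2 × (10000/1000) = -5°C.
OAT = ISA + deviation = -5 + (-22) = -27°C.

-27°C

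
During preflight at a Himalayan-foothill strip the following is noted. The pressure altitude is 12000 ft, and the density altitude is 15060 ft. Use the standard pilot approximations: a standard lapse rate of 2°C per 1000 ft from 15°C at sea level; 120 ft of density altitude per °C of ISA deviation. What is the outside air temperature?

16.5°C

Density altitude − pressure altitude = 15060 − 12000 = +3060 ft.
At 120 ft/°C that is an ISA deviation of 3060/120 = +25.5°C.
ISA temperature at 12000 ft = 15 − 2 × (12000/1000) = -9°C.
OAT = ISA + deviation = -9 + (+25.5) = 16.5°C.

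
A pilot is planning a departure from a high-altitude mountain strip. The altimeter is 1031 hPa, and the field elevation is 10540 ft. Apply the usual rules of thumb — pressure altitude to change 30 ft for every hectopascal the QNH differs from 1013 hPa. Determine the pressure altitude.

10000 ft

Pressure correction = (1013 − 1031) × 30 = -540 ft.
Pressure altitude = 10540 + (-540) = 10000 ft.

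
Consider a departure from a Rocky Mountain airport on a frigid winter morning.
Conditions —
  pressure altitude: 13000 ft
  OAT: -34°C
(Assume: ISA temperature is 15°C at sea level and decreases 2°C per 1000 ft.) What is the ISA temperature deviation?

ISA-23°C

ISA temperature at 13000 ft = 15 − 2 × (13000/1000) = -11°C.
Deviation = OAT − ISA = -34 − (-11) = -23°C.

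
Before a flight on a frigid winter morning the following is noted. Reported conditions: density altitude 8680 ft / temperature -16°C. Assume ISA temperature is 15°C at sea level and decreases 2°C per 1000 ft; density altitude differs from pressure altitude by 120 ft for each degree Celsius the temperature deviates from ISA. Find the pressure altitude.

10000 ft

DA = PA + 120 × (OAT − (15 − 2·PA/1000)) = PA + 120·OAT − 1800 + 0.24·PA = 1.24·PA + 120·OAT − 1800.
So 1.24·PA = 8680 − 120 × (-16) + 1800 = 12400.
PA = 12400 / 1.24 = 10000 ft.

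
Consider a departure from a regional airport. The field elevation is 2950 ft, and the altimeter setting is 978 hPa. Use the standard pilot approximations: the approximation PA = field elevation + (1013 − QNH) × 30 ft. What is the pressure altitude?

Pressure correction = (1013 − 978) × 30 = +1050 ft.
Pressure altitude = 2950 + (+1050) = 4000 ft.

4000 ft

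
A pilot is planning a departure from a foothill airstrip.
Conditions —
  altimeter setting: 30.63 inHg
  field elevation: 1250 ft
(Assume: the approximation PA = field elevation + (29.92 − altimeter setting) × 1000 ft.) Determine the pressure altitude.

540 ft

Pressure correction = (29.92 − 30.63) × 1000 = -710 ft.
Pressure altitude = 1250 + (-710) = 540 ft.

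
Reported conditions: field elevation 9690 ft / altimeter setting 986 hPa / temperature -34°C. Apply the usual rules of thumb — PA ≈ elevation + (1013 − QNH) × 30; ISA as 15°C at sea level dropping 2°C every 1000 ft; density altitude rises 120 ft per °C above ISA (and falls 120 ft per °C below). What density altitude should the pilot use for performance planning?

Pressure altitude = 9690 + (1013 − 986) × 30 = 9690 + (+810) = 10500 ft.
ISA temperature at 10500 ft = 15 − 2 × (10500/1000) = -6°C.
ISA deviation = -34 − (-6) = -28°C.
Density altitude = 10500 + 120 × (-28) = 7140 ft.

7140 ft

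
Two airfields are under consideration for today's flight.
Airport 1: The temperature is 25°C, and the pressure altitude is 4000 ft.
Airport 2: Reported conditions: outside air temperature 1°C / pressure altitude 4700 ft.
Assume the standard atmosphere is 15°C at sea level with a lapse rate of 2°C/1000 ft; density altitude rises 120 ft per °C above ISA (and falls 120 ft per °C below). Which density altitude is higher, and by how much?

Airport 1 by 2012 ft

Airport 1: ISA temp = 7°C, deviation +18°C, DA = 4000 + 120 × 18 = 6160 ft.
Airport 2: ISA temp = 5.6°C, deviation -4.6°C, DA = 4700 + 120 × (-4.6) = 4148 ft.
Airport 1 is higher by 6160 − 4148 = 2012 ft.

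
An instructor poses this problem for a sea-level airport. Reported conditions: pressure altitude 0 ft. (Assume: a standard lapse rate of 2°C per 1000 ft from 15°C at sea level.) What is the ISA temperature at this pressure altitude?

15°C

ISA temperature = 15 − 2 × (0/1000) = 15 − 0 = 15°C.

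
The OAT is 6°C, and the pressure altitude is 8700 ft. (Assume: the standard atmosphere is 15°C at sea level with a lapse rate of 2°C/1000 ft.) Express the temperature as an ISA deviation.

ISA+8.4°C

ISA temperature at 8700 ft = 15 − 2 × (8700/1000) = -2.4°C.
Deviation = OAT − ISA = 6 − (-2.4) = +8.4°C.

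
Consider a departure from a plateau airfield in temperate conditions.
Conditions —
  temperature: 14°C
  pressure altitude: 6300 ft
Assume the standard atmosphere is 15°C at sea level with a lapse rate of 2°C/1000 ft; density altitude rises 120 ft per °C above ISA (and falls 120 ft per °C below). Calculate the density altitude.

7692 ft

ISA temperature at 6300 ft = 15 − 2 × (6300/1000) = 2.4°C.
ISA deviation = 14 − 2.4 = +11.6°C.
Density altitude = 6300 + 120 × (11.6) = 6300 + (+1392) = 7692 ft.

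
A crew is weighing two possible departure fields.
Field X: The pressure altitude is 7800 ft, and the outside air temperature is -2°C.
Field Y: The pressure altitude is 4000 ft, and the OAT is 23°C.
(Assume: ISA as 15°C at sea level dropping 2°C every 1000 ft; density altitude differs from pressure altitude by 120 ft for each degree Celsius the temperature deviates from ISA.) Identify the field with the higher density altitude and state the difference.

Field X by 1712 ft

Field X: ISA temp = -0.6°C, deviation -1.4°C, DA = 7800 + 120 × (-1.4) = 7632 ft.
Field Y: ISA temp = 7°C, deviation +16°C, DA = 4000 + 120 × 16 = 5920 ft.
Field X is higher by 7632 − 5920 = 1712 ft.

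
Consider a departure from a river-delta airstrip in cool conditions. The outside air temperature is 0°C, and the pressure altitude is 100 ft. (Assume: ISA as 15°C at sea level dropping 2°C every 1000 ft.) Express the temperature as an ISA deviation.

ISA-14.8°C

ISA temperature at 100 ft = 15 − 2 × (100/1000) = 14.8°C.
Deviation = OAT − ISA = 0 − 14.8 = -14.8°C.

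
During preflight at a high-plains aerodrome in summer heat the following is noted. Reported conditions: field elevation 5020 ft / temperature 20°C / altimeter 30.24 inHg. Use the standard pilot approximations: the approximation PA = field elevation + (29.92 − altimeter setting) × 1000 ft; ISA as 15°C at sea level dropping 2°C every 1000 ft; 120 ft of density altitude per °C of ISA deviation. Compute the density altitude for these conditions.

Pressure altitude = 5020 + (29.92 − 30.24) × 1000 = 5020 + (-320) = 4700 ft.
ISA temperature at 4700 ft = 15 − 2 × (4700/1000) = 5.6°C.
ISA deviation = 20 − 5.6 = +14.4°C.
Density altitude = 4700 + 120 × (14.4) = 6428 ft.

6428 ft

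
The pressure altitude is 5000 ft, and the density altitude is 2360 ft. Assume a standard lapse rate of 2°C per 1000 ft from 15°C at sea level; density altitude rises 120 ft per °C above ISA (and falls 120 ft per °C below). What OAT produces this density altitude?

Density altitude − pressure altitude = 2360 − 5000 = -2640 ft.
At 120 ft/°C that is an ISA deviation of -2640/120 = -22°C.
ISA temperature at 5000 ft = 15 − 2 × (5000/1000) = 5°C.
OAT = ISA + deviation = 5 + (-22) = -17°C.

-17°C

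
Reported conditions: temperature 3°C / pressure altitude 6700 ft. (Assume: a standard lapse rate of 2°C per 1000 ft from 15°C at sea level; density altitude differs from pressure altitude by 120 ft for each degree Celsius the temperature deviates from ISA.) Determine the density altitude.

ISA temperature at 6700 ft = 15 − 2 × (6700/1000) = 1.6°C.
ISA deviation = 3 − 1.6 = +1.4°C.
Density altitude = 6700 + 120 × (1.4) = 6700 + (+168) = 6868 ft.

6868 ft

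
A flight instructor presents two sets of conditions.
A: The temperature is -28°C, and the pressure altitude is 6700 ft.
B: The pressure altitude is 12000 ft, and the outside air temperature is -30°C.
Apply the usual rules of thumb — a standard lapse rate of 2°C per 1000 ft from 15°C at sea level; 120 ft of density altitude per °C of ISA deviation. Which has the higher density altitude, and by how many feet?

A: ISA temp = 1.6°C, deviation -29.6°C, DA = 6700 + 120 × (-29.6) = 3148 ft.
B: ISA temp = -9°C, deviation -21°C, DA = 12000 + 120 × (-21) = 9480 ft.
B is higher by 9480 − 3148 = 6332 ft.

B by 6332 ft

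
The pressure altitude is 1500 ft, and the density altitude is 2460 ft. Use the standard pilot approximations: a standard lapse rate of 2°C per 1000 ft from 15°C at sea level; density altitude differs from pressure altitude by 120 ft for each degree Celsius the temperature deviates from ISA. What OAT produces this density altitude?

Density altitude − pressure altitude = 2460 − 1500 = +960 ft.
At 120 ft/°C that is an ISA deviation of 960/120 = +8°C.
ISA temperature at 1500 ft = 15 − 2 × (1500/1000) = 12°C.
OAT = ISA + deviation = 12 + (+8) = 20°C.

20°C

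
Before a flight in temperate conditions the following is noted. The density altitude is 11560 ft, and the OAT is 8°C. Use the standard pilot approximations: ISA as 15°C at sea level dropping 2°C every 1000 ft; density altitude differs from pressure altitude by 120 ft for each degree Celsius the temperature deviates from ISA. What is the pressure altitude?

10000 ft

DA = PA + 120 × (OAT − (15 − 2·PA/1000)) = PA + 120·OAT − 1800 + 0.24·PA = 1.24·PA + 120·OAT − 1800.
So 1.24·PA = 11560 − 120 × 8 + 1800 = 12400.
PA = 12400 / 1.24 = 10000 ft.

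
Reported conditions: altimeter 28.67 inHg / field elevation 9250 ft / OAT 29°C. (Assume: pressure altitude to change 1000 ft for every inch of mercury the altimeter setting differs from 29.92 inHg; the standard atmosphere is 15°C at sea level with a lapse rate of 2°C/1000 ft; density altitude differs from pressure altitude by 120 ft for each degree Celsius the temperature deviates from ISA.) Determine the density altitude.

Pressure altitude = 9250 + (29.92 − 28.67) × 1000 = 9250 + (+1250) = 10500 ft.
ISA temperature at 10500 ft = 15 − 2 × (10500/1000) = -6°C.
ISA deviation = 29 − (-6) = +35°C.
Density altitude = 10500 + 120 × (35) = 14700 ft.

14700 ft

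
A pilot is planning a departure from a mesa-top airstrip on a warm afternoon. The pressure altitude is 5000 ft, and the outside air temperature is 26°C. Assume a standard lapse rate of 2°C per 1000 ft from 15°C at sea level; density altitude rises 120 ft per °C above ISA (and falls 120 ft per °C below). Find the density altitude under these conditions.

ISA temperature at 5000 ft = 15 − 2 × (5000/1000) = 5°C.
ISA deviation = 26 − 5 = +21°C.
Density altitude = 5000 + 120 × (21) = 5000 + (+2520) = 7520 ft.

7520 ft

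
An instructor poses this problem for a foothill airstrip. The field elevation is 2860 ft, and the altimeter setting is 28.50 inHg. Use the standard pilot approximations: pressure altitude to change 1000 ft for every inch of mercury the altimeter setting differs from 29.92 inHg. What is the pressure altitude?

4280 ft

Pressure correction = (29.92 − 28.50) × 1000 = +1420 ft.
Pressure altitude = 2860 + (+1420) = 4280 ft.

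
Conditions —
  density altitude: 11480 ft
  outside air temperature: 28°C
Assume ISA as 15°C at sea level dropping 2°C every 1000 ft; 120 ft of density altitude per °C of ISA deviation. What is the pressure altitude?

DA = PA + 120 × (OAT − (15 − 2·PA/1000)) = PA + 120·OAT − 1800 + 0.24·PA = 1.24·PA + 120·OAT − 1800.
So 1.24·PA = 11480 − 120 × 28 + 1800 = 9920.
PA = 9920 / 1.24 = 8000 ft.

8000 ft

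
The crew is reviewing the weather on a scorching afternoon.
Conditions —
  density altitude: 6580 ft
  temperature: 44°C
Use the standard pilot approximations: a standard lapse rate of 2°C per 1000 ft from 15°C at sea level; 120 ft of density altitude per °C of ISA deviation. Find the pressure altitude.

DA = PA + 120 × (OAT − (15 − 2·PA/1000)) = PA + 120·OAT − 1800 + 0.24·PA = 1.24·PA + 120·OAT − 1800.
So 1.24·PA = 6580 − 120 × 44 + 1800 = 3100.
PA = 3100 / 1.24 = 2500 ft.

2500 ft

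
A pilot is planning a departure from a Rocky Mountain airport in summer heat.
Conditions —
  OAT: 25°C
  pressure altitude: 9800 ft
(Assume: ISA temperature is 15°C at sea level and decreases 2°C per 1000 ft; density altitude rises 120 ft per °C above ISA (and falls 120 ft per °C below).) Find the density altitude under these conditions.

ISA temperature at 9800 ft = 15 − 2 × (9800/1000) = -4.6°C.
ISA deviation = 25 − (-4.6) = +29.6°C.
Density altitude = 9800 + 120 × (29.6) = 9800 + (+3552) = 13352 ft.

13352 ft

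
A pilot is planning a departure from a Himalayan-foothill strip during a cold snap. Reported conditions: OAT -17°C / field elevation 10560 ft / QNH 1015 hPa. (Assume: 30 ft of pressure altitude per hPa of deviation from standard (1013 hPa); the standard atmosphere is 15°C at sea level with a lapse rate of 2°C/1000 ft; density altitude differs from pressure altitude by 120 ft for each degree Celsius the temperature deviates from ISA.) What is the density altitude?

9180 ft

Pressure altitude = 10560 + (1013 − 1015) × 30 = 10560 + (-60) = 10500 ft.
ISA temperature at 10500 ft = 15 − 2 × (10500/1000) = -6°C.
ISA deviation = -17 − (-6) = -11°C.
Density altitude = 10500 + 120 × (-11) = 9180 ft.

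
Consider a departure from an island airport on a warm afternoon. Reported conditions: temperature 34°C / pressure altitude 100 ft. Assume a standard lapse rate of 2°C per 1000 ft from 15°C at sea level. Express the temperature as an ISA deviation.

ISA temperature at 100 ft = 15 − 2 × (100/1000) = 14.8°C.
Deviation = OAT − ISA = 34 − 14.8 = +19.2°C.

ISA+19.2°C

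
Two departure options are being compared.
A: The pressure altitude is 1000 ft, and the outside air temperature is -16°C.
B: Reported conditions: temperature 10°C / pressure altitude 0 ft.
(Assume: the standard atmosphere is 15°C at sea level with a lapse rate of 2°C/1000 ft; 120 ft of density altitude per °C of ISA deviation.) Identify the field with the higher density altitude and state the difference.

B by 1880 ft

A: ISA temp = 13°C, deviation -29°C, DA = 1000 + 120 × (-29) = -2480 ft.
B: ISA temp = 15°C, deviation -5°C, DA = 0 + 120 × (-5) = -600 ft.
B is higher by -600 − (-2480) = 1880 ft.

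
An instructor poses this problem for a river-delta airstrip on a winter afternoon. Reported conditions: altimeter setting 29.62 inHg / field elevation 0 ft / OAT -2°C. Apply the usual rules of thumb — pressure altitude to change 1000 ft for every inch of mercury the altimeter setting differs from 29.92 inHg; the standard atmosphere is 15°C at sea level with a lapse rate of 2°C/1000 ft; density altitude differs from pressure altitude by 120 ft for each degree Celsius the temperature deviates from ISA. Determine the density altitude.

-1668 ft

Pressure altitude = 0 + (29.92 − 29.62) × 1000 = 0 + (+300) = 300 ft.
ISA temperature at 300 ft = 15 − 2 × (300/1000) = 14.4°C.
ISA deviation = -2 − 14.4 = -16.4°C.
Density altitude = 300 + 120 × (-16.4) = -1668 ft.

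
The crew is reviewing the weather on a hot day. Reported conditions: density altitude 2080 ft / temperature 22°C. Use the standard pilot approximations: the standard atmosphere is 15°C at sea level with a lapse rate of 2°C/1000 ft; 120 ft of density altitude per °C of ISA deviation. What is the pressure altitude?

DA = PA + 120 × (OAT − (15 − 2·PA/1000)) = PA + 120·OAT − 1800 + 0.24·PA = 1.24·PA + 120·OAT − 1800.
So 1.24·PA = 2080 − 120 × 22 + 1800 = 1240.
PA = 1240 / 1.24 = 1000 ft.

1000 ft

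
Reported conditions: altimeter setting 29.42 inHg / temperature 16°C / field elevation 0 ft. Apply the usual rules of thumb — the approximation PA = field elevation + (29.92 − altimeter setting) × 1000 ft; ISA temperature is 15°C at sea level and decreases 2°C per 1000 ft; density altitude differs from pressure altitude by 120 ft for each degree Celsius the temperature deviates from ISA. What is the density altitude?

Pressure altitude = 0 + (29.92 − 29.42) × 1000 = 0 + (+500) = 500 ft.
ISA temperature at 500 ft = 15 − 2 × (500/1000) = 14°C.
ISA deviation = 16 − 14 = +2°C.
Density altitude = 500 + 120 × (2) = 740 ft.

740 ft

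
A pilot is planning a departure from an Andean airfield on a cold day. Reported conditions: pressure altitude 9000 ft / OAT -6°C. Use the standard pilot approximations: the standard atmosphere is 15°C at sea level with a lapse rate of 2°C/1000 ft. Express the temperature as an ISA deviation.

ISA-3°C

ISA temperature at 9000 ft = 15 − 2 × (9000/1000) = -3°C.
Deviation = OAT − ISA = -6 − (-3) = -3°C.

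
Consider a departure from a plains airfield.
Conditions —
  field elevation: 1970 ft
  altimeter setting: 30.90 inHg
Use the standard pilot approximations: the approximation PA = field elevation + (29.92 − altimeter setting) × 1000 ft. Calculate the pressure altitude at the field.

990 ft

Pressure correction = (29.92 − 30.90) × 1000 = -980 ft.
Pressure altitude = 1970 + (-980) = 990 ft.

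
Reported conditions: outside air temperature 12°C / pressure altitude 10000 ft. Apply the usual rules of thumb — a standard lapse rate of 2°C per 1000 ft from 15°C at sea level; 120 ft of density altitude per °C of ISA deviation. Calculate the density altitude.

ISA temperature at 10000 ft = 15 − 2 × (10000/1000) = -5°C.
ISA deviation = 12 − (-5) = +17°C.
Density altitude = 10000 + 120 × (17) = 10000 + (+2040) = 12040 ft.

12040 ft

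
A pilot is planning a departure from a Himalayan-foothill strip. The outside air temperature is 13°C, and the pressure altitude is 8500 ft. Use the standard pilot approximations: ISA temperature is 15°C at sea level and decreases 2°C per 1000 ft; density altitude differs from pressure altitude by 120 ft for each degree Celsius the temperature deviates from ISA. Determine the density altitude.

10300 ft

ISA temperature at 8500 ft = 15 − 2 × (8500/1000) = -2°C.
ISA deviation = 13 − (-2) = +15°C.
Density altitude = 8500 + 120 × (15) = 8500 + (+1800) = 10300 ft.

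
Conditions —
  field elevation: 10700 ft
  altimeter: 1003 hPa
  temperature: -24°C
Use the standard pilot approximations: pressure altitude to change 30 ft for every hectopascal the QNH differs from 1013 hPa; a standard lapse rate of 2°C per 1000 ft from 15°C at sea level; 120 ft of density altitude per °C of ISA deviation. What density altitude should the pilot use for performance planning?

Pressure altitude = 10700 + (1013 − 1003) × 30 = 10700 + (+300) = 11000 ft.
ISA temperature at 11000 ft = 15 − 2 × (11000/1000) = -7°C.
ISA deviation = -24 − (-7) = -17°C.
Density altitude = 11000 + 120 × (-17) = 8960 ft.

8960 ft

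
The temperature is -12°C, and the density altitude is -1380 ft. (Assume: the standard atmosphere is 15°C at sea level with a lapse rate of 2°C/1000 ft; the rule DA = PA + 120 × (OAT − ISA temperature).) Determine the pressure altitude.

1500 ft

DA = PA + 120 × (OAT − (15 − 2·PA/1000)) = PA + 120·OAT − 1800 + 0.24·PA = 1.24·PA + 120·OAT − 1800.
So 1.24·PA = -1380 − 120 × (-12) + 1800 = 1860.
PA = 1860 / 1.24 = 1500 ft.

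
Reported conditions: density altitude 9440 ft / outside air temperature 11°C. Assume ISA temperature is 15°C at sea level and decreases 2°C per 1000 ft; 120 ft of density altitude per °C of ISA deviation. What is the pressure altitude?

DA = PA + 120 × (OAT − (15 − 2·PA/1000)) = PA + 120·OAT − 1800 + 0.24·PA = 1.24·PA + 120·OAT − 1800.
So 1.24·PA = 9440 − 120 × 11 + 1800 = 9920.
PA = 9920 / 1.24 = 8000 ft.

8000 ft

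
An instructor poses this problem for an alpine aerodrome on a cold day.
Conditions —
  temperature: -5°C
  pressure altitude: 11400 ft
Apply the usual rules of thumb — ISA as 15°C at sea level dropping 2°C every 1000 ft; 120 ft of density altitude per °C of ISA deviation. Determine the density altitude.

ISA temperature at 11400 ft = 15 − 2 × (11400/1000) = -7.8°C.
ISA deviation = -5 − (-7.8) = +2.8°C.
Density altitude = 11400 + 120 × (2.8) = 11400 + (+336) = 11736 ft.

11736 ft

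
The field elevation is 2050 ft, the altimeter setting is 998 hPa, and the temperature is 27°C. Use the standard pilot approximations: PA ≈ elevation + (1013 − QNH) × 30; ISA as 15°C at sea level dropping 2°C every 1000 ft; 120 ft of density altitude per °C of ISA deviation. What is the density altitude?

Pressure altitude = 2050 + (1013 − 998) × 30 = 2050 + (+450) = 2500 ft.
ISA temperature at 2500 ft = 15 − 2 × (2500/1000) = 10°C.
ISA deviation = 27 − 10 = +17°C.
Density altitude = 2500 + 120 × (17) = 4540 ft.

4540 ft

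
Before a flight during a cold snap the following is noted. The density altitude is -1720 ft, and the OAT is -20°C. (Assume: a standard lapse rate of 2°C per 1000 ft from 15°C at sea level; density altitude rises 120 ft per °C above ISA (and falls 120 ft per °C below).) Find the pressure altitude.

2000 ft

DA = PA + 120 × (OAT − (15 − 2·PA/1000)) = PA + 120·OAT − 1800 + 0.24·PA = 1.24·PA + 120·OAT − 1800.
So 1.24·PA = -1720 − 120 × (-20) + 1800 = 2480.
PA = 2480 / 1.24 = 2000 ft.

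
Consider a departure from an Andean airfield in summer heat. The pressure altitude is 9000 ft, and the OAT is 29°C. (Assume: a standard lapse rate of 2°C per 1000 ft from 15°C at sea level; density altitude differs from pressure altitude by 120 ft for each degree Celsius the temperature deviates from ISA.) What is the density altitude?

ISA temperature at 9000 ft = 15 − 2 × (9000/1000) = -3°C.
ISA deviation = 29 − (-3) = +32°C.
Density altitude = 9000 + 120 × (32) = 9000 + (+3840) = 12840 ft.

12840 ft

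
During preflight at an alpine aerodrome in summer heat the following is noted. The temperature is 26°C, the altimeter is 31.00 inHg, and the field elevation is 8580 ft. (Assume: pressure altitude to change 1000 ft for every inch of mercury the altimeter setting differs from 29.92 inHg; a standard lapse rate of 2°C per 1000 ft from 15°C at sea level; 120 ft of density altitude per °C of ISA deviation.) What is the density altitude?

10620 ft

Pressure altitude = 8580 + (29.92 − 31.00) × 1000 = 8580 + (-1080) = 7500 ft.
ISA temperature at 7500 ft = 15 − 2 × (7500/1000) = 0°C.
ISA deviation = 26 − 0 = +26°C.
Density altitude = 7500 + 120 × (26) = 10620 ft.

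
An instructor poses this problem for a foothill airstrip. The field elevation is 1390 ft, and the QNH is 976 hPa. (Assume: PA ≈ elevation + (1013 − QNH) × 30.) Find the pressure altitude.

2500 ft

Pressure correction = (1013 − 976) × 30 = +1110 ft.
Pressure altitude = 1390 + (+1110) = 2500 ft.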